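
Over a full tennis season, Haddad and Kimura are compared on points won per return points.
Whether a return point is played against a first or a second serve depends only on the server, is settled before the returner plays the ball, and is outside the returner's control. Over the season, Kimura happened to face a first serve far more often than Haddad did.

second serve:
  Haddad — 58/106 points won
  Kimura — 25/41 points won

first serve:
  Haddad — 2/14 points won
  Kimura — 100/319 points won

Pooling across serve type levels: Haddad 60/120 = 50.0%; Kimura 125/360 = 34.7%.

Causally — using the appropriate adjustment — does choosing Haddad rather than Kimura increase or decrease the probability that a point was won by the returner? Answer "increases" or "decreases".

The serve type-specific comparison favours Kimura throughout, but the pooled figures favour Haddad. The question is whether to condition on serve type.
Nothing the player does changes serve type; the imbalance is an allocation artefact. With serve type also predicting the outcome, the pooled figure is confounded, and the within-stratum comparison is the causal one.
Within each level — second serve: 54.7% vs 61.0%; first serve: 14.3% vs 31.3% — Kimura is higher every time.

decreases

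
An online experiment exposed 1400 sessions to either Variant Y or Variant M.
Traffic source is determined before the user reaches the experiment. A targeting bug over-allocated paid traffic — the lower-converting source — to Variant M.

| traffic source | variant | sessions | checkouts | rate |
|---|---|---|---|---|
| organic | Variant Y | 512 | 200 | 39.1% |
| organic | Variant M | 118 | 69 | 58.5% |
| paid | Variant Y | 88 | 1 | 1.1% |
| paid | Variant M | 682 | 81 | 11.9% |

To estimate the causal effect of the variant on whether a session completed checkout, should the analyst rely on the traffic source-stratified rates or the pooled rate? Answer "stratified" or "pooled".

The traffic source-specific comparison favours Variant M throughout, but the pooled figures favour Variant Y. The question is whether to condition on traffic source.
Nothing the variant does changes traffic source; the imbalance is an allocation artefact. With traffic source also predicting the outcome, the pooled figure is confounded, and the within-stratum comparison is the causal one.
Within each level — organic: 39.1% vs 58.5%; paid: 1.1% vs 11.9% — Variant M is higher every time.

stratified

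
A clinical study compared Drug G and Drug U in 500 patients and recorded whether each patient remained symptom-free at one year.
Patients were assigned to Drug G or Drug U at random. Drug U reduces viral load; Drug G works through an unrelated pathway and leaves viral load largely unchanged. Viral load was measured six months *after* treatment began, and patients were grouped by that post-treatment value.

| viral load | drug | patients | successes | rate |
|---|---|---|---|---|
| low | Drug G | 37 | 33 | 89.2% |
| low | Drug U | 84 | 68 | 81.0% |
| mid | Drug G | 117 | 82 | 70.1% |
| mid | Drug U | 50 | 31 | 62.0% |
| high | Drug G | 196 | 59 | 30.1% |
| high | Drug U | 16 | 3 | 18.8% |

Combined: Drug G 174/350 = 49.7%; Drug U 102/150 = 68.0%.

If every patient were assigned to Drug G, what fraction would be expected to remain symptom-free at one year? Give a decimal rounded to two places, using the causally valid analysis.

0.50

Viral load is downstream of the drug. One should not condition on a consequence of treatment, so the overall rates are the right comparison.
So P(outcome | do(Drug G)) is just the pooled rate for Drug G: 174/350 = 0.497.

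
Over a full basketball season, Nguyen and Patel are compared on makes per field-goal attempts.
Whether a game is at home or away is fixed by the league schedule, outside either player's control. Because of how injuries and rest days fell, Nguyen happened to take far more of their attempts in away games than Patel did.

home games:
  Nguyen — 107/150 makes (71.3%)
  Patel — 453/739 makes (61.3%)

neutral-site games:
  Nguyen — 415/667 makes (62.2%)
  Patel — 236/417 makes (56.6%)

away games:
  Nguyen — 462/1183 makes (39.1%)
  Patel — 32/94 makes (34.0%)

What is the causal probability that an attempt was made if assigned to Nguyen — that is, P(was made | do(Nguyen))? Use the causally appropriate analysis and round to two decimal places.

Since game venue is a pre-existing factor (not a product of the player) and it affects the outcome on its own, it is a confounder. The stratified rates, not the pooled rate, identify the causal effect.
Standardising Nguyen to the population game venue mix: 0.274·107/150 + 0.334·415/667 + 0.393·462/1183 = 0.556.

0.56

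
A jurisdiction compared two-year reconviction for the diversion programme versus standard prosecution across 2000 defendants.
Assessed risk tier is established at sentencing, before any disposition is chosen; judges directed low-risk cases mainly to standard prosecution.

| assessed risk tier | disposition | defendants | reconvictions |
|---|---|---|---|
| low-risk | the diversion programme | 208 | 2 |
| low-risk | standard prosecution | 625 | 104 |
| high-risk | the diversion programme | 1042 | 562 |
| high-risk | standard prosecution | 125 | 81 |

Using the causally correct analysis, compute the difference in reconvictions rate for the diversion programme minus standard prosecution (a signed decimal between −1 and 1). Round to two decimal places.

Since assessed risk tier is a pre-existing factor (not a product of the disposition) and it affects the outcome on its own, it is a confounder. The stratified rates, not the pooled rate, identify the causal effect.
Adjusting over the population distribution of assessed risk tier: 0.416·(0.010−0.166) + 0.584·(0.539−0.648) = -0.129.

-0.13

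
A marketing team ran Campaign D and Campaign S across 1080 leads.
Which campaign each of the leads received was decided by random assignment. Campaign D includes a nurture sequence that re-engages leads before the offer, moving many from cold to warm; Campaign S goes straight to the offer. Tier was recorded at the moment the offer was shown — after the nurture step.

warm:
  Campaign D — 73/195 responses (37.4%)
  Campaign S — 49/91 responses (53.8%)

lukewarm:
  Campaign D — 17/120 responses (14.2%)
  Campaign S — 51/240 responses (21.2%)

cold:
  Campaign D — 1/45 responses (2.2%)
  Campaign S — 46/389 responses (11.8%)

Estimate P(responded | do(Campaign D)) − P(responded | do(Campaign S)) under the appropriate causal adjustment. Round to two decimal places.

+0.05

Engagement tier lies on the pathway campaign → engagement tier → outcome, so adjusting for it blocks the indirect effect. For the total causal effect of campaign, use the unadjusted pooled rates.
The causal difference is the pooled difference: 0.253 − 0.203 = +0.050.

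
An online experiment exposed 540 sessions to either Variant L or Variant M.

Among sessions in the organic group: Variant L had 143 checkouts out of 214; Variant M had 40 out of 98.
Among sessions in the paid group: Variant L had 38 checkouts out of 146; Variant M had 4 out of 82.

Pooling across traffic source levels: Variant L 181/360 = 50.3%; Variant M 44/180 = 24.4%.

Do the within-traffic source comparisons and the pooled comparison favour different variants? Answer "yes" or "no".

Within each traffic source level (organic 66.8% vs 40.8%; paid 26.0% vs 4.9%), Variant L has the higher rate every time. Pooled: 50.3% vs 24.4% — Variant L has the higher rate overall. They agree.

no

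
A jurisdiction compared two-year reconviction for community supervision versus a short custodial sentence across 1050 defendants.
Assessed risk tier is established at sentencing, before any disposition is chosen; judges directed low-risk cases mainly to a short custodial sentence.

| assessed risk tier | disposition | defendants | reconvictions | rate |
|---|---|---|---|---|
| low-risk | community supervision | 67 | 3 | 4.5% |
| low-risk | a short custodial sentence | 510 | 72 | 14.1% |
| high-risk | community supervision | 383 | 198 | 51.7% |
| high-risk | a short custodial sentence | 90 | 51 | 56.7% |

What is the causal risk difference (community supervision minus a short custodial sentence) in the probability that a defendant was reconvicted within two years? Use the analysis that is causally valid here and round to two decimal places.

-0.08

Within every assessed risk tier level community supervision has the lower rate, yet pooled a short custodial sentence does — Simpson's reversal.
Here assessed risk tier is a common cause — it drives both which disposition a case falls under and the outcome. The crude comparison mixes populations; the stratum-specific rates are the causally relevant ones.
Adjusting over the population distribution of assessed risk tier: 0.550·(0.045−0.141) + 0.450·(0.517−0.567) = -0.075.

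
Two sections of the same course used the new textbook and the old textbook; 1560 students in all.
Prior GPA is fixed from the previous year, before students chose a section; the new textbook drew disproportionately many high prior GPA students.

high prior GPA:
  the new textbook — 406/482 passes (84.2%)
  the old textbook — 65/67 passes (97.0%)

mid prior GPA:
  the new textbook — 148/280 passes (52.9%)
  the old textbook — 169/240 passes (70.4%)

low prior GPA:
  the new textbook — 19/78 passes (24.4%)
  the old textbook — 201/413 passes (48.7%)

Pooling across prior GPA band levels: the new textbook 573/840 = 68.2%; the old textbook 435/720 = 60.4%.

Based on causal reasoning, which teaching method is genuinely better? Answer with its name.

the old textbook

The prior GPA band-specific comparison favours the old textbook throughout, but the pooled figures favour the new textbook. The question is whether to condition on prior GPA band.
Prior GPA band satisfies the back-door criterion: it is not a descendant of the teaching method, and it blocks the spurious path from teaching method to outcome. Adjusting for it (i.e., using the within-prior GPA band rates) gives the causal effect.
Within each level — high prior GPA: 84.2% vs 97.0%; mid prior GPA: 52.9% vs 70.4%; low prior GPA: 24.4% vs 48.7% — the old textbook is higher every time.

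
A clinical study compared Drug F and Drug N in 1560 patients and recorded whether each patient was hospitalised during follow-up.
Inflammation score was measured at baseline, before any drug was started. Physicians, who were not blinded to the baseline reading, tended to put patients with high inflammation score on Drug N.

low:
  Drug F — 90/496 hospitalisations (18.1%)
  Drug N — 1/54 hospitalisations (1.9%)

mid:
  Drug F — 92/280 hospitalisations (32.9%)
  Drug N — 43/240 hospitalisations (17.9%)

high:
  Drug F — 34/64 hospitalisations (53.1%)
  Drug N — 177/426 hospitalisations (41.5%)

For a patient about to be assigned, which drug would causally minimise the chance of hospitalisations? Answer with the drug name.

Drug N

Inflammation score differs across drugs for reasons unrelated to any effect of the drug itself, and it separately predicts the outcome — a classic confounder. We must compare within inflammation score levels.
Within each level — low: 18.1% vs 1.9%; mid: 32.9% vs 17.9%; high: 53.1% vs 41.5% — Drug N is lower every time.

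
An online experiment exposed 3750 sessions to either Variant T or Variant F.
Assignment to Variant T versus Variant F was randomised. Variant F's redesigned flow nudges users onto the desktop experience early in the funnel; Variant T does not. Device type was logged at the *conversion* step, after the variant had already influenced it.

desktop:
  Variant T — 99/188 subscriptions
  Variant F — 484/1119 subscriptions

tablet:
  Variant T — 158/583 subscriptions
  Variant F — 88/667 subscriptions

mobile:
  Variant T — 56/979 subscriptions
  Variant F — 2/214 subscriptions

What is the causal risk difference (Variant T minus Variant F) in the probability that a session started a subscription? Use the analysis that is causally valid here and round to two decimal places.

-0.11

Because the variant influences device type, device type is a post-treatment mediator, not a confounder. Stratifying on it would bias the estimate; the causal effect is the crude pooled difference.
The causal difference is the pooled difference: 0.179 − 0.287 = -0.108.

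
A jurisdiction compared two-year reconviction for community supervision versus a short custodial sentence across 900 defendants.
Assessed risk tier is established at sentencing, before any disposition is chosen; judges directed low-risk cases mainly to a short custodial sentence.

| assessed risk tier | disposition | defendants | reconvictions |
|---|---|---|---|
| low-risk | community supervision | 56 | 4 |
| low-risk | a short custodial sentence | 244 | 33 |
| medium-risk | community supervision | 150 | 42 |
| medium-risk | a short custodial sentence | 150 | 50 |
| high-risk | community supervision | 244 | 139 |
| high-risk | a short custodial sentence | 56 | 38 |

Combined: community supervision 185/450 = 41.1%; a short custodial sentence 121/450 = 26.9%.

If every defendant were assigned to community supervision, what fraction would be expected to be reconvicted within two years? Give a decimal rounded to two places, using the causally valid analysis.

0.31

Here assessed risk tier is a common cause — it drives both which disposition a case falls under and the outcome. The crude comparison mixes populations; the stratum-specific rates are the causally relevant ones.
Standardising community supervision to the population assessed risk tier mix: 0.333·4/56 + 0.333·42/150 + 0.333·139/244 = 0.307.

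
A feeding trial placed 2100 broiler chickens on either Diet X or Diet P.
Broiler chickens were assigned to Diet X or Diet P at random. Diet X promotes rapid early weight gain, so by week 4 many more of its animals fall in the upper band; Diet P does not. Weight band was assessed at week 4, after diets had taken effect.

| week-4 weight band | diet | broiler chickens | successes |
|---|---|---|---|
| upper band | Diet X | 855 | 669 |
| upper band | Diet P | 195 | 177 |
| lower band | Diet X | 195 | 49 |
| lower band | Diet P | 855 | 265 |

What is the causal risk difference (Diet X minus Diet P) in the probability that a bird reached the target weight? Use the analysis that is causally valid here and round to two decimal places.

+0.26

Diet P is higher inside every week-4 weight band stratum but Diet X is higher in aggregate. Whether to stratify depends on how week-4 weight band relates to the diet.
Week-4 weight band lies on the pathway diet → week-4 weight band → outcome, so adjusting for it blocks the indirect effect. For the total causal effect of diet, use the unadjusted pooled rates.
The causal difference is the pooled difference: 0.684 − 0.421 = +0.263.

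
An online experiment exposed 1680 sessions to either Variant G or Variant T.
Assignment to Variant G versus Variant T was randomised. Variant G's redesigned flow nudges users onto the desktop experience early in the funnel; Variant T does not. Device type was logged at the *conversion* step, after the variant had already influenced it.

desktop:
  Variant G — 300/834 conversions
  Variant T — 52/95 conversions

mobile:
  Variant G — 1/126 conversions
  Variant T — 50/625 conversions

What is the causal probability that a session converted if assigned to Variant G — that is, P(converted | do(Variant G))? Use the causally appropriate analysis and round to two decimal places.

0.31

Stratifying would compare variants among sessions the variants themselves sorted into device type groups — a form of selection on an intermediate. The unconditioned pooled rates give the total causal effect.
So P(outcome | do(Variant G)) is just the pooled rate for Variant G: 301/960 = 0.314.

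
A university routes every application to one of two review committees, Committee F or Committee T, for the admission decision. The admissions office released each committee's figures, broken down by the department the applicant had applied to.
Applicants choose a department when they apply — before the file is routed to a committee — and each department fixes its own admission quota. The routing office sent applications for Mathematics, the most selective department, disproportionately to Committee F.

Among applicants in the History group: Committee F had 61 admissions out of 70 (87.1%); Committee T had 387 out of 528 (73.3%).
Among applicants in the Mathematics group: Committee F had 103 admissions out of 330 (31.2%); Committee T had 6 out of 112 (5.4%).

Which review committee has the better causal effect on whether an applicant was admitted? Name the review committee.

The stratified and pooled comparisons disagree (Committee F wins within each department; Committee T wins overall), so the answer turns on the causal role of department.
Here department is a common cause — it drives both which review committee a case falls under and the outcome. The crude comparison mixes populations; the stratum-specific rates are the causally relevant ones.
Within each level — History: 87.1% vs 73.3%; Mathematics: 31.2% vs 5.4% — Committee F is higher every time.

Committee F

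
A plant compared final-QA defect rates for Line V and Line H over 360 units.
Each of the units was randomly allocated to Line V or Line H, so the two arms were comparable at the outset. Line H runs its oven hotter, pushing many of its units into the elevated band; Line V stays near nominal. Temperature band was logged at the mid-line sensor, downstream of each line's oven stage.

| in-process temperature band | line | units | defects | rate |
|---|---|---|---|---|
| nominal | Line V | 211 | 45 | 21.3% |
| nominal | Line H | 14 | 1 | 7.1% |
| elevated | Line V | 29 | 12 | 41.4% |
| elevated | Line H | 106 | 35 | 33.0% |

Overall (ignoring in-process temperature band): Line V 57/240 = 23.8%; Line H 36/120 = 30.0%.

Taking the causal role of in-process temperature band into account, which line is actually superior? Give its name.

Line V

The stratified and pooled comparisons disagree (Line H wins within each in-process temperature band; Line V wins overall), so the answer turns on the causal role of in-process temperature band.
In-process temperature band lies on the pathway line → in-process temperature band → outcome, so adjusting for it blocks the indirect effect. For the total causal effect of line, use the unadjusted pooled rates.
Pooled: Line V 23.8% vs Line H 30.0%; Line V is lower overall.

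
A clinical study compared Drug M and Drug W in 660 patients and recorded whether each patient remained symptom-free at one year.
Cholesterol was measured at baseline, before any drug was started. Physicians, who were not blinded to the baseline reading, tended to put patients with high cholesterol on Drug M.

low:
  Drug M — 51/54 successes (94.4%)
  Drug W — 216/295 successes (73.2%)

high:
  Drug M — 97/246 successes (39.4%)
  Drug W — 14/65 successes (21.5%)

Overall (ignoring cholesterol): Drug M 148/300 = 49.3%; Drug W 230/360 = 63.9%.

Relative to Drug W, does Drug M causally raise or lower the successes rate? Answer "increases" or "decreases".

increases

Cholesterol is set before the drug has any effect — it is not caused by the drug — and it independently drives the outcome. That makes it a confounder, so the causal comparison is within cholesterol levels.
Within each level — low: 94.4% vs 73.2%; high: 39.4% vs 21.5% — Drug M is higher every time.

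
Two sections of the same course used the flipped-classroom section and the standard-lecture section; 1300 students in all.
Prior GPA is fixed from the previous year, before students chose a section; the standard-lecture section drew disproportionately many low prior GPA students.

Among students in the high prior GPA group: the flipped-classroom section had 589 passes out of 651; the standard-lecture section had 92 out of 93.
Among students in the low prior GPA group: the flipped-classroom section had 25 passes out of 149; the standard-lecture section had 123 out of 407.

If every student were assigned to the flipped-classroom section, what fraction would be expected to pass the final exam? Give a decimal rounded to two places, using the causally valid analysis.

The stratified and pooled comparisons disagree (the standard-lecture section wins within each prior GPA band; the flipped-classroom section wins overall), so the answer turns on the causal role of prior GPA band.
The imbalance in prior GPA band arose from how students were allocated, not from anything the teaching method did; and prior GPA band independently affects the outcome. The pooled gap is confounded — condition on prior GPA band.
Standardising the flipped-classroom section to the population prior GPA band mix: 0.572·589/651 + 0.428·25/149 = 0.590.

0.59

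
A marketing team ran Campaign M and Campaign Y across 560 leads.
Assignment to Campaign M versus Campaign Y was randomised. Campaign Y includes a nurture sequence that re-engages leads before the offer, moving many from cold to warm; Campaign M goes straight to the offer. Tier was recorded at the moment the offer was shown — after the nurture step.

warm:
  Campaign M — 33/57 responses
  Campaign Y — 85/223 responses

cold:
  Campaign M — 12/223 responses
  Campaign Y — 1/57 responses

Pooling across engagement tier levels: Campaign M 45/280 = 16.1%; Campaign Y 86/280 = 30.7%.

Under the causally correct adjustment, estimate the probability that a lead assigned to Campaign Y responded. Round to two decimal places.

0.31

Stratifying would compare campaigns among leads the campaigns themselves sorted into engagement tier groups — a form of selection on an intermediate. The unconditioned pooled rates give the total causal effect.
So P(outcome | do(Campaign Y)) is just the pooled rate for Campaign Y: 86/280 = 0.307.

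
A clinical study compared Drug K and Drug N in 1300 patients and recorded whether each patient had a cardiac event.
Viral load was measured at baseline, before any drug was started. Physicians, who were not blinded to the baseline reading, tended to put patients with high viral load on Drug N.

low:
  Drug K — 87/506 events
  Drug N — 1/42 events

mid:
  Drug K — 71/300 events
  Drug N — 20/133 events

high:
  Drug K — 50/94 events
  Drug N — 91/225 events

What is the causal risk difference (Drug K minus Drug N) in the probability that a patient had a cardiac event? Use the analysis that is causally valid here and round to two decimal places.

+0.12

Viral load satisfies the back-door criterion: it is not a descendant of the drug, and it blocks the spurious path from drug to outcome. Adjusting for it (i.e., using the within-viral load rates) gives the causal effect.
Adjusting over the population distribution of viral load: 0.422·(0.172−0.024) + 0.333·(0.237−0.150) + 0.245·(0.532−0.404) = +0.122.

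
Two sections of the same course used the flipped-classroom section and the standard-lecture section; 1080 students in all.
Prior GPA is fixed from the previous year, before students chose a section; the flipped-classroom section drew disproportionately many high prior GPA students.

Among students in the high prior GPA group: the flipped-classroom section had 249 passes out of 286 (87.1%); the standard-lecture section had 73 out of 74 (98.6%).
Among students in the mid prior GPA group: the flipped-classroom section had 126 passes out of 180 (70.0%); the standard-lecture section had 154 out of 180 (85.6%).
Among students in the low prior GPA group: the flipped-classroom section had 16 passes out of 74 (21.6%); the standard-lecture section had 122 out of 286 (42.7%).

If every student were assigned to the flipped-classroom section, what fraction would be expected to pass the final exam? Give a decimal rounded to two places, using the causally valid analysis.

0.60

Nothing the teaching method does changes prior GPA band; the imbalance is an allocation artefact. With prior GPA band also predicting the outcome, the pooled figure is confounded, and the within-stratum comparison is the causal one.
Standardising the flipped-classroom section to the population prior GPA band mix: 0.333·249/286 + 0.333·126/180 + 0.333·16/74 = 0.596.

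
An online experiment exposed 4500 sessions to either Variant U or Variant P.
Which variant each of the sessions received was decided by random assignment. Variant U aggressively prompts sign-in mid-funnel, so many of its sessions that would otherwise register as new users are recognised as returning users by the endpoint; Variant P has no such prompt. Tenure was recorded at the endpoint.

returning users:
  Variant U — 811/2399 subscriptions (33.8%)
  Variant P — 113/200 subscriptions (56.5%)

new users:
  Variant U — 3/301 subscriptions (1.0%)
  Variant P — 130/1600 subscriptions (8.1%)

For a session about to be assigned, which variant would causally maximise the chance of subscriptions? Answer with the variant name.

Variant P is higher inside every user tenure stratum but Variant U is higher in aggregate. Whether to stratify depends on how user tenure relates to the variant.
The distribution of user tenure is itself part of what the variant does — it is an intermediate outcome. Holding it fixed would remove that part of the effect; the total effect is the pooled difference.
Pooled: Variant U 30.1% vs Variant P 13.5%; Variant U is higher overall.

Variant U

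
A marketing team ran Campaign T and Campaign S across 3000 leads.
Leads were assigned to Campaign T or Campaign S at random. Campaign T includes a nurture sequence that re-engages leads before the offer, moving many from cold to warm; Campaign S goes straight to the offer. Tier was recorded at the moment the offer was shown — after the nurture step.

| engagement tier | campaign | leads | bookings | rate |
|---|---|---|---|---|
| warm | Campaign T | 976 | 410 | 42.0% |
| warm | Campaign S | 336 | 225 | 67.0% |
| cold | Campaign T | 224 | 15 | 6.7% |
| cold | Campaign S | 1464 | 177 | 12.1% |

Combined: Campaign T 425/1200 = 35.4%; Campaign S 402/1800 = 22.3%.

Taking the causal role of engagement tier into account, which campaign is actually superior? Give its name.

The engagement tier-specific comparison favours Campaign S throughout, but the pooled figures favour Campaign T. The question is whether to condition on engagement tier.
Engagement tier is recorded after the campaign and is itself shifted by it — it sits on the causal path from campaign to outcome. Conditioning on a mediator would strip out part of the effect we want; the pooled comparison gives the total causal effect.
Pooled: Campaign T 35.4% vs Campaign S 22.3%; Campaign T is higher overall.

Campaign T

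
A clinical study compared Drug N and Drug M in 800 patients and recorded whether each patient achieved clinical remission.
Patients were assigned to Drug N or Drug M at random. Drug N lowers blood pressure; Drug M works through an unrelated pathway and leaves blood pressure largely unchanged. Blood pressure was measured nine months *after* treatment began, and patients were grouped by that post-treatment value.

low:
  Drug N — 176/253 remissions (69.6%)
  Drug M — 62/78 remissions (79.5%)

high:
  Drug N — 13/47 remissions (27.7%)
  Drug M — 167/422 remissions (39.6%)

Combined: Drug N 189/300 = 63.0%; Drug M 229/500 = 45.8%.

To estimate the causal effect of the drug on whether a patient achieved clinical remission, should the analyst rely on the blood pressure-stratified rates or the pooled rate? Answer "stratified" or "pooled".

Blood pressure is recorded after the drug and is itself shifted by it — it sits on the causal path from drug to outcome. Conditioning on a mediator would strip out part of the effect we want; the pooled comparison gives the total causal effect.
Pooled: Drug N 63.0% vs Drug M 45.8%; Drug N is higher overall.

pooled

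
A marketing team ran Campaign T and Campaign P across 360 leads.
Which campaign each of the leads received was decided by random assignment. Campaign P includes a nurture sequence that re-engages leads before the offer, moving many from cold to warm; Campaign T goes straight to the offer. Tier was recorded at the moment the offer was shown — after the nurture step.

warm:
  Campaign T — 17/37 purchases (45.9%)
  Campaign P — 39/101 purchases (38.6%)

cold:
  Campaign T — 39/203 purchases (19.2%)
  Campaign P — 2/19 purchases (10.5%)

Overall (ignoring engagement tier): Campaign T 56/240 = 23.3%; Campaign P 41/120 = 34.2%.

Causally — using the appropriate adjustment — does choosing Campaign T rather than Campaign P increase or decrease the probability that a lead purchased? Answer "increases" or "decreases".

decreases

Because the campaign influences engagement tier, engagement tier is a post-treatment mediator, not a confounder. Stratifying on it would bias the estimate; the causal effect is the crude pooled difference.
Pooled: Campaign T 23.3% vs Campaign P 34.2%; Campaign P is higher overall.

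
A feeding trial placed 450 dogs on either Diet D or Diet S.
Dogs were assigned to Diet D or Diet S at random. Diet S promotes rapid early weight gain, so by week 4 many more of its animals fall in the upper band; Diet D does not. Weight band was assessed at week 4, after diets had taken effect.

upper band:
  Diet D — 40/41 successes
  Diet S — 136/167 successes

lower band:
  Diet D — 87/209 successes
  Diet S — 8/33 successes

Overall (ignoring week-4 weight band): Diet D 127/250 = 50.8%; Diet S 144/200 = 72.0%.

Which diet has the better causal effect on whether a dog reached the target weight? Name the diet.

Within every week-4 weight band level Diet D has the higher rate, yet pooled Diet S does — Simpson's reversal.
Week-4 weight band here is a post-treatment variable shaped by the diet; conditioning on it would introduce bias rather than remove it. The overall comparison is the causal one.
Pooled: Diet D 50.8% vs Diet S 72.0%; Diet S is higher overall.

Diet S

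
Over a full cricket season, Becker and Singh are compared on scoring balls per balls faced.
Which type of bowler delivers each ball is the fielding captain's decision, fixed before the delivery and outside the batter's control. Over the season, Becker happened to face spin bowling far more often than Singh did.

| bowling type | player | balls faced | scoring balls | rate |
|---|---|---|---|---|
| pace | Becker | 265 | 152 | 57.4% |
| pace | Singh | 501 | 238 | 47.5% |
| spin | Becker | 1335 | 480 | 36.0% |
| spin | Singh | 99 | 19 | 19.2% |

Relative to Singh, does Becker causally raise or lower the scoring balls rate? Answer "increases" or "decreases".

increases

The bowling type-specific comparison favours Becker throughout, but the pooled figures favour Singh. The question is whether to condition on bowling type.
The imbalance in bowling type arose from how balls faced were allocated, not from anything the player did; and bowling type independently affects the outcome. The pooled gap is confounded — condition on bowling type.
Within each level — pace: 57.4% vs 47.5%; spin: 36.0% vs 19.2% — Becker is higher every time.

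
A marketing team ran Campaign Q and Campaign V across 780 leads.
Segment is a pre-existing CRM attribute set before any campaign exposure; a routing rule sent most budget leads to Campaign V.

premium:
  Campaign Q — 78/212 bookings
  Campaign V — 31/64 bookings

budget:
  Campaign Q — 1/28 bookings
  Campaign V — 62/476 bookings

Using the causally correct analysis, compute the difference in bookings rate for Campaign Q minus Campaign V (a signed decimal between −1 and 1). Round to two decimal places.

-0.10

Customer segment differs across campaigns for reasons unrelated to any effect of the campaign itself, and it separately predicts the outcome — a classic confounder. We must compare within customer segment levels.
Adjusting over the population distribution of customer segment: 0.354·(0.368−0.484) + 0.646·(0.036−0.130) = -0.102.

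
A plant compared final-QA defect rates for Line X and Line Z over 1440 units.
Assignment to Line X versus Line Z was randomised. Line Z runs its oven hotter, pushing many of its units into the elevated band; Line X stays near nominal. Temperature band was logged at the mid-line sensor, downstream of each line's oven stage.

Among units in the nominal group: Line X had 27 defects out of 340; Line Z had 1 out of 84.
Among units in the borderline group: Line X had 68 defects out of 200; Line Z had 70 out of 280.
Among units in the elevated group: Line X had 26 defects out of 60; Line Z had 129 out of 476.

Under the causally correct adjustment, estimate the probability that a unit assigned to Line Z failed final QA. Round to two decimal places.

0.24

The stratified and pooled comparisons disagree (Line Z wins within each in-process temperature band; Line X wins overall), so the answer turns on the causal role of in-process temperature band.
In-process temperature band here is a post-treatment variable shaped by the line; conditioning on it would introduce bias rather than remove it. The overall comparison is the causal one.
So P(outcome | do(Line Z)) is just the pooled rate for Line Z: 200/840 = 0.238.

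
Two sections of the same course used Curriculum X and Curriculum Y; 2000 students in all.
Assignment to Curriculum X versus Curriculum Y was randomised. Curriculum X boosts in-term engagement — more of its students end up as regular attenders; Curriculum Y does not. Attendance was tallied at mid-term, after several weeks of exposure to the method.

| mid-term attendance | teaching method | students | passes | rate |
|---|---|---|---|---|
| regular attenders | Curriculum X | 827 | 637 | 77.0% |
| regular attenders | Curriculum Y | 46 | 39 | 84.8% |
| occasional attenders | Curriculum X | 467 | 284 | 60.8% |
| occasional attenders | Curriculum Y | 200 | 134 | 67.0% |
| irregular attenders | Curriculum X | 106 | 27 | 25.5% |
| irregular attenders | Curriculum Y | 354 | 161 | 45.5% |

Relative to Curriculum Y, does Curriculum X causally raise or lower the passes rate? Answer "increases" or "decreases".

Mid-term attendance is downstream of the teaching method. One should not condition on a consequence of treatment, so the overall rates are the right comparison.
Pooled: Curriculum X 67.7% vs Curriculum Y 55.7%; Curriculum X is higher overall.

increases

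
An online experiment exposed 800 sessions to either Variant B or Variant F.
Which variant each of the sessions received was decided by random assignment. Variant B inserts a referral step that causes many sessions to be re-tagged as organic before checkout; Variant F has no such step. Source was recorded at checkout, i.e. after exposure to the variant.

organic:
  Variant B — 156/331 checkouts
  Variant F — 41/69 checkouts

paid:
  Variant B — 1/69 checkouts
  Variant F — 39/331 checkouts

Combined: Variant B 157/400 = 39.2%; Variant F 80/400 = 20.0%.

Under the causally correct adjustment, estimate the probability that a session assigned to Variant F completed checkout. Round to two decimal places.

Traffic source is downstream of the variant. One should not condition on a consequence of treatment, so the overall rates are the right comparison.
So P(outcome | do(Variant F)) is just the pooled rate for Variant F: 80/400 = 0.200.

0.20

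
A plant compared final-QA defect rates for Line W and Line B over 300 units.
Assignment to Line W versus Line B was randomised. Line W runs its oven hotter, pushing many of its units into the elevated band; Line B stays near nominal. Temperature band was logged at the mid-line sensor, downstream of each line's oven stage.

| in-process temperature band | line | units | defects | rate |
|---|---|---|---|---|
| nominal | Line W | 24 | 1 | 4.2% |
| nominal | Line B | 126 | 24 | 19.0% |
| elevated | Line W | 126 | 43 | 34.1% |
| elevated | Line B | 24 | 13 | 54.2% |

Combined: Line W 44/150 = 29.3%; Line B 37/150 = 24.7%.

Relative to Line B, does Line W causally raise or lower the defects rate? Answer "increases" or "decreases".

increases

Because the line influences in-process temperature band, in-process temperature band is a post-treatment mediator, not a confounder. Stratifying on it would bias the estimate; the causal effect is the crude pooled difference.
Pooled: Line W 29.3% vs Line B 24.7%; Line B is lower overall.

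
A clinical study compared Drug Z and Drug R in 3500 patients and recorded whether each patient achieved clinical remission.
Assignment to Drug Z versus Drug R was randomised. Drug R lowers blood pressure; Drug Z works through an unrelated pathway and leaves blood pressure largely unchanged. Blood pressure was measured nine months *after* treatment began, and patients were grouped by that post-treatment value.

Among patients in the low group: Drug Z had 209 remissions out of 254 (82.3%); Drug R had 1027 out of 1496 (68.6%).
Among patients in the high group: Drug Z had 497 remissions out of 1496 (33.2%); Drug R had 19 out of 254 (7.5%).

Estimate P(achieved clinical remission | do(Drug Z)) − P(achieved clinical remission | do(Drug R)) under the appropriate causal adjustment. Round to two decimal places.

Within every blood pressure level Drug Z has the higher rate, yet pooled Drug R does — Simpson's reversal.
Because the drug influences blood pressure, blood pressure is a post-treatment mediator, not a confounder. Stratifying on it would bias the estimate; the causal effect is the crude pooled difference.
The causal difference is the pooled difference: 0.403 − 0.598 = -0.194.

-0.19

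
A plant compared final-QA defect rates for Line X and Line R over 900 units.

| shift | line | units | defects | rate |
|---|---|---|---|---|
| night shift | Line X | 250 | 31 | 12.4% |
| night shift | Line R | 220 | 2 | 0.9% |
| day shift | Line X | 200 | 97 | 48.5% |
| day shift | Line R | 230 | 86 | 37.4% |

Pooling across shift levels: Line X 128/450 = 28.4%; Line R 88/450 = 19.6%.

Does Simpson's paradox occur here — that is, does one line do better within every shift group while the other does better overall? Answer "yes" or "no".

no

Within each shift level (night shift 12.4% vs 0.9%; day shift 48.5% vs 37.4%), Line R has the lower rate every time. Pooled: 28.4% vs 19.6% — Line R has the lower rate overall. They agree.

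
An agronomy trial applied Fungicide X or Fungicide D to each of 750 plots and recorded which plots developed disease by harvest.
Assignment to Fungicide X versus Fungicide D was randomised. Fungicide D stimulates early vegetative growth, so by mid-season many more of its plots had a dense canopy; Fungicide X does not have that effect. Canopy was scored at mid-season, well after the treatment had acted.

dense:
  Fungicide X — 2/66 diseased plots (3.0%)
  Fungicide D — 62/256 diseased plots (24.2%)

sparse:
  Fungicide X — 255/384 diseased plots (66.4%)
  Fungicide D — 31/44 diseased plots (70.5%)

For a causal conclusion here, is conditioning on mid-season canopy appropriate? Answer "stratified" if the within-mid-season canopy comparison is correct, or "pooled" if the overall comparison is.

The mid-season canopy-specific comparison favours Fungicide X throughout, but the pooled figures favour Fungicide D. The question is whether to condition on mid-season canopy.
Mid-season canopy lies on the pathway fungicide → mid-season canopy → outcome, so adjusting for it blocks the indirect effect. For the total causal effect of fungicide, use the unadjusted pooled rates.
Pooled: Fungicide X 57.1% vs Fungicide D 31.0%; Fungicide D is lower overall.

pooled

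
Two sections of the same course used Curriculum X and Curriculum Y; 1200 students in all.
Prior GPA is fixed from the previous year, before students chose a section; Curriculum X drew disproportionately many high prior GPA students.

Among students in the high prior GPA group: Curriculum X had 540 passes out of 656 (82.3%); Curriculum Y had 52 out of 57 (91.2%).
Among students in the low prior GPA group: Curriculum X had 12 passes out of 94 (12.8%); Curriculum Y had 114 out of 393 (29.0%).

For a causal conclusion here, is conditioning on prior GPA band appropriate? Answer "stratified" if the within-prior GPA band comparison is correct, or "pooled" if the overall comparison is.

Since prior GPA band is a pre-existing factor (not a product of the teaching method) and it affects the outcome on its own, it is a confounder. The stratified rates, not the pooled rate, identify the causal effect.
Within each level — high prior GPA: 82.3% vs 91.2%; low prior GPA: 12.8% vs 29.0% — Curriculum Y is higher every time.

stratified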